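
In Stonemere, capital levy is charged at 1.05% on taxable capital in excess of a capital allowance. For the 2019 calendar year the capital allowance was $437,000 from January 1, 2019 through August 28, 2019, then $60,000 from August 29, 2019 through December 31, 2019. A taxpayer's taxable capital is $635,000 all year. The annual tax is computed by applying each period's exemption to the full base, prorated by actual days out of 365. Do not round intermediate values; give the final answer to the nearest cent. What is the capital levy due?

January 1 – August 28, 2019: 240 days, exemption $437,000 → ($635,000 − $437,000) × 1.05% × 240/365 = $1,367.0137
August 29 – December 31, 2019: 125 days, exemption $60,000 → ($635,000 − $60,000) × 1.05% × 125/365 = $2,067.6370
Total = $3,434.6507

$3,434.65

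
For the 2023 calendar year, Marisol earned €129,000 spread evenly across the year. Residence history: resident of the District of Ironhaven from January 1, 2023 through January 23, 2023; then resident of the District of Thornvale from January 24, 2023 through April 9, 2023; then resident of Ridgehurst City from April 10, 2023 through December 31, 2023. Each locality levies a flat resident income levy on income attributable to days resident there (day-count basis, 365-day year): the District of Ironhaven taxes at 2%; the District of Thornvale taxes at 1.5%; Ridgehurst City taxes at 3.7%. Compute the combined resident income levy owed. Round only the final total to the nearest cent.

€4,043.88

The District of Ironhaven, January 1 – January 23, 2023: 23 days → €129,000 × 2% × 23/365 = €162.5753
The District of Thornvale, January 24 – April 9, 2023: 76 days → €129,000 × 1.5% × 76/365 = €402.9041
Ridgehurst City, April 10 – December 31, 2023: 266 days → €129,000 × 3.7% × 266/365 = €3,478.4055
Total = €4,043.8849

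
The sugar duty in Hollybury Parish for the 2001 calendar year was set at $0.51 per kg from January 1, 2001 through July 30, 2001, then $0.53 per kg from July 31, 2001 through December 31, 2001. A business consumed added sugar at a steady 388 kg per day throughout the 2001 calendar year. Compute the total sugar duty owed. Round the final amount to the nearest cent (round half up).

January 1 – July 30, 2001: 211 days × 388 kg/day = 81,868 kg at $0.51/kg → $41,752.68
July 31 – December 31, 2001: 154 days × 388 kg/day = 59,752 kg at $0.53/kg → $31,668.56

$73,421.24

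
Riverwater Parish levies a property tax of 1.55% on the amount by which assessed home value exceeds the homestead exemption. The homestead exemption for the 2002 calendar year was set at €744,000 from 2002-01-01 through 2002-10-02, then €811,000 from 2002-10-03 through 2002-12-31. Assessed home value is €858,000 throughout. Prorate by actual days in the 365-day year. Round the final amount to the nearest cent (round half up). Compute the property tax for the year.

2002-01-01 to 2002-10-02: 275 days, exemption €744,000 → (€858,000 − €744,000) × 1.55% × 275/365 = €1,331.3014
2002-10-03 to 2002-12-31: 90 days, exemption €811,000 → (€858,000 − €811,000) × 1.55% × 90/365 = €179.6301
Total = €1,510.9315

€1,510.93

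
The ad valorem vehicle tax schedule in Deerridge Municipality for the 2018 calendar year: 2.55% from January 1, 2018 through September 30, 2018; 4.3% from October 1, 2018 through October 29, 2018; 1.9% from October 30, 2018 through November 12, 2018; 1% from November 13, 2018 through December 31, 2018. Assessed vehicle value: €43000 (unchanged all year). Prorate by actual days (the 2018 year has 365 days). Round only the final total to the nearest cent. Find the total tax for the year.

€1056.09

January 1 – September 30, 2018: 273 days at 2.55% → €43000 × 2.55% × 273/365 = €820.1219
October 1 – October 29, 2018: 29 days at 4.3% → €43000 × 4.3% × 29/365 = €146.9068
October 30 – November 12, 2018: 14 days at 1.9% → €43000 × 1.9% × 14/365 = €31.3370
November 13 – December 31, 2018: 49 days at 1% → €43000 × 1% × 49/365 = €57.7260
Total = €1056.0918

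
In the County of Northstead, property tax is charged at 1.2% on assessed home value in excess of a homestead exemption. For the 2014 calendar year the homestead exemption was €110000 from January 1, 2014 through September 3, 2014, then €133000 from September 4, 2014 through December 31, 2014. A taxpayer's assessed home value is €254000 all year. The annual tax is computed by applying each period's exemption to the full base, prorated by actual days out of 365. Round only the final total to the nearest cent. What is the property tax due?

January 1 – September 3, 2014: 246 days, exemption €110000 → (€254000 − €110000) × 1.2% × 246/365 = €1164.6247
September 4 – December 31, 2014: 119 days, exemption €133000 → (€254000 − €133000) × 1.2% × 119/365 = €473.3918
Total = €1638.0164

€1638.02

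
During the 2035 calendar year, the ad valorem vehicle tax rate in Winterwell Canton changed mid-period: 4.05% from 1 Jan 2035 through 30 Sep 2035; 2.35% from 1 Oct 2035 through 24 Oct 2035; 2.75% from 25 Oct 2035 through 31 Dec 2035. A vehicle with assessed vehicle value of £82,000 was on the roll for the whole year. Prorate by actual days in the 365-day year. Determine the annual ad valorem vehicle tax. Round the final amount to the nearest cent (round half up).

£3,030.74

1 Jan – 30 Sep 2035: 273 days at 4.05% → £82,000 × 4.05% × 273/365 = £2,483.9260
1 Oct – 24 Oct 2035: 24 days at 2.35% → £82,000 × 2.35% × 24/365 = £126.7068
25 Oct – 31 Dec 2035: 68 days at 2.75% → £82,000 × 2.75% × 68/365 = £420.1096
Total = £3,030.7425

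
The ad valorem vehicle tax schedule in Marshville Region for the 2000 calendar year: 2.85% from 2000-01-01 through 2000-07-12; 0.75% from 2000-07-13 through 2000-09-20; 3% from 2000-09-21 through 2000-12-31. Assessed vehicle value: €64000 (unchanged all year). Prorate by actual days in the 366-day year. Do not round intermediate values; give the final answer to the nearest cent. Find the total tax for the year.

€1593.70

2000-01-01 to 2000-07-12: 194 days at 2.85% → €64000 × 2.85% × 194/366 = €966.8197
2000-07-13 to 2000-09-20: 70 days at 0.75% → €64000 × 0.75% × 70/366 = €91.8033
2000-09-21 to 2000-12-31: 102 days at 3% → €64000 × 3% × 102/366 = €535.0820
Total = €1593.7049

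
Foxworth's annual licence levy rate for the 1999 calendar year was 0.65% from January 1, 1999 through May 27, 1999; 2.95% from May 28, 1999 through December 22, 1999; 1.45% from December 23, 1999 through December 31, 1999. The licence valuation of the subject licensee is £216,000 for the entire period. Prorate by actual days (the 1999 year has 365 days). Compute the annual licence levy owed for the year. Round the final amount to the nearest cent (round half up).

January 1 – May 27, 1999: 147 days at 0.65% → £216,000 × 0.65% × 147/365 = £565.4466
May 28 – December 22, 1999: 209 days at 2.95% → £216,000 × 2.95% × 209/365 = £3,648.6247
December 23 – December 31, 1999: 9 days at 1.45% → £216,000 × 1.45% × 9/365 = £77.2274
Total = £4,291.2986

£4,291.30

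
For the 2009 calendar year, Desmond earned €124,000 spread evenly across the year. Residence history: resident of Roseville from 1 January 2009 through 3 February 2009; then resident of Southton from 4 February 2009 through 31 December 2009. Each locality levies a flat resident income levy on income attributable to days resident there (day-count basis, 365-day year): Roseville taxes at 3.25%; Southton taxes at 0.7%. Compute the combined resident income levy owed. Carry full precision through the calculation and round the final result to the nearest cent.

€1,162.54

Roseville, 1 January – 3 February 2009: 34 days → €124,000 × 3.25% × 34/365 = €375.3973
Southton, 4 February – 31 December 2009: 331 days → €124,000 × 0.7% × 331/365 = €787.1452
Total = €1,162.5425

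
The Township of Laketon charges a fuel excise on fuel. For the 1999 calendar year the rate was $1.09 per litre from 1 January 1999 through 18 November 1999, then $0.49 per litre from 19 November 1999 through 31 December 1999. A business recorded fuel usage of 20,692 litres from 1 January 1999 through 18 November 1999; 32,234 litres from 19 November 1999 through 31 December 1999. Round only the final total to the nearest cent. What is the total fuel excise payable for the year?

$38,348.94

1 January – 18 November 1999: 20,692 litres at $1.09/litre → $22,554.28
19 November – 31 December 1999: 32,234 litres at $0.49/litre → $15,794.66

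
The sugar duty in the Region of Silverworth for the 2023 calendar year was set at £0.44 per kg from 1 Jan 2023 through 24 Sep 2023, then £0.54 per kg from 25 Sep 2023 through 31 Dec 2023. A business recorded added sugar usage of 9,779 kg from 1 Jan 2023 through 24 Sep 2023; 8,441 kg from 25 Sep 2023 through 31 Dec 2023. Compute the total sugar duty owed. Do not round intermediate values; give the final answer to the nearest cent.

1 Jan – 24 Sep 2023: 9,779 kg at £0.44/kg → £4,302.76
25 Sep – 31 Dec 2023: 8,441 kg at £0.54/kg → £4,558.14

£8,860.90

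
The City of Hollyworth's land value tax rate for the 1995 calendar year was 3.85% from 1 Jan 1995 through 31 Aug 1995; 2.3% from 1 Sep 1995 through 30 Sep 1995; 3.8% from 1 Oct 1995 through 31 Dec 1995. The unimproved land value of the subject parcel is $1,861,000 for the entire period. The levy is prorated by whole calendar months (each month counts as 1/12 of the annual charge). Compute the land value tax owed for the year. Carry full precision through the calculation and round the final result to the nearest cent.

$69,012.08

1 Jan – 31 Aug 1995: 8 months at 3.85% → $1,861,000 × 3.85% × 8/12 = $47,765.6667
1 Sep – 30 Sep 1995: 1 month at 2.3% → $1,861,000 × 2.3% × 1/12 = $3,566.9167
1 Oct – 31 Dec 1995: 3 months at 3.8% → $1,861,000 × 3.8% × 3/12 = $17,679.5000
Total = $69,012.0833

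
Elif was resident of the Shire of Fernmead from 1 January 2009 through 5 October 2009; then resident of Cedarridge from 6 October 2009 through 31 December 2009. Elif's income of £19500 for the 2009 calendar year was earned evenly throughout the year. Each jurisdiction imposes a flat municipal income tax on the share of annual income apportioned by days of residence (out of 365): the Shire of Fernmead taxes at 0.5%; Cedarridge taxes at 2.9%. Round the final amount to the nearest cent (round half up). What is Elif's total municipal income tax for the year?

£209.05

The Shire of Fernmead, 1 January – 5 October 2009: 278 days → £19500 × 0.5% × 278/365 = £74.2603
Cedarridge, 6 October – 31 December 2009: 87 days → £19500 × 2.9% × 87/365 = £134.7904
Total = £209.0507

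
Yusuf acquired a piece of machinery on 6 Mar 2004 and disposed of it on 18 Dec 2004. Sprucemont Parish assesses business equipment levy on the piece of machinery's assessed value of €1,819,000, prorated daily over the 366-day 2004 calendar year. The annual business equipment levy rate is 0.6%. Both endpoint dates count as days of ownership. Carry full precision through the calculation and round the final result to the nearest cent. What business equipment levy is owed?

Days held (6 Mar – 18 Dec 2004): 288 out of 366
Tax = €1,819,000 × 0.6% × 288/366 = €8,588.0656

€8,588.07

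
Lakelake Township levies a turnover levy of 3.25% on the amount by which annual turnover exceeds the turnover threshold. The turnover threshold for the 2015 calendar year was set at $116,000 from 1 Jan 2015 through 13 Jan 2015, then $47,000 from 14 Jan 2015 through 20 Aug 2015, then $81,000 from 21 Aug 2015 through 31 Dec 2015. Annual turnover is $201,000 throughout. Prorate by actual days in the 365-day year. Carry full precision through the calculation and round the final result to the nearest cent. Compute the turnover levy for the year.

$4,522.49

1 Jan – 13 Jan 2015: 13 days, exemption $116,000 → ($201,000 − $116,000) × 3.25% × 13/365 = $98.3904
14 Jan – 20 Aug 2015: 219 days, exemption $47,000 → ($201,000 − $47,000) × 3.25% × 219/365 = $3,003.0000
21 Aug – 31 Dec 2015: 133 days, exemption $81,000 → ($201,000 − $81,000) × 3.25% × 133/365 = $1,421.0959
Total = $4,522.4863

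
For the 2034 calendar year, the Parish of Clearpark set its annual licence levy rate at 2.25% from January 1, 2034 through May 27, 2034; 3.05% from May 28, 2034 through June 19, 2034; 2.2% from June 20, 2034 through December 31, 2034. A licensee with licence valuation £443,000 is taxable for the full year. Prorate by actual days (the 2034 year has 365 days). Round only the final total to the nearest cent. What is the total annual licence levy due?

£10,072.48

January 1 – May 27, 2034: 147 days at 2.25% → £443,000 × 2.25% × 147/365 = £4,014.3082
May 28 – June 19, 2034: 23 days at 3.05% → £443,000 × 3.05% × 23/365 = £851.4096
June 20 – December 31, 2034: 195 days at 2.2% → £443,000 × 2.2% × 195/365 = £5,206.7671
Total = £10,072.4849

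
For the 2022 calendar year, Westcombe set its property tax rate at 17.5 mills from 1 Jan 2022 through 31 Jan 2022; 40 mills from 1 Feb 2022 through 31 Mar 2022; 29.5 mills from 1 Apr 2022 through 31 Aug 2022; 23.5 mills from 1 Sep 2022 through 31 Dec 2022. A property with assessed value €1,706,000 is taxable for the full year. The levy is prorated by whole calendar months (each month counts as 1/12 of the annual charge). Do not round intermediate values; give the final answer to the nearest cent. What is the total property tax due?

€48,194.50

1 Jan – 31 Jan 2022: 1 month at 17.5 mills → €1,706,000 × 1.75% × 1/12 = €2,487.9167
1 Feb – 31 Mar 2022: 2 months at 40 mills → €1,706,000 × 4% × 2/12 = €11,373.3333
1 Apr – 31 Aug 2022: 5 months at 29.5 mills → €1,706,000 × 2.95% × 5/12 = €20,969.5833
1 Sep – 31 Dec 2022: 4 months at 23.5 mills → €1,706,000 × 2.35% × 4/12 = €13,363.6667
Total = €48,194.5000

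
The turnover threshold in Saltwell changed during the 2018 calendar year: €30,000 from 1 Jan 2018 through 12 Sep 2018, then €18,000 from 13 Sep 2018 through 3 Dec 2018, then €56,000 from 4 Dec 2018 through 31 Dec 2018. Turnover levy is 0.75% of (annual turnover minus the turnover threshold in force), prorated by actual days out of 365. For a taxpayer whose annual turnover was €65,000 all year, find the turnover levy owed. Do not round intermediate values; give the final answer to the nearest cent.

1 Jan – 12 Sep 2018: 255 days, exemption €30,000 → (€65,000 − €30,000) × 0.75% × 255/365 = €183.3904
13 Sep – 3 Dec 2018: 82 days, exemption €18,000 → (€65,000 − €18,000) × 0.75% × 82/365 = €79.1918
4 Dec – 31 Dec 2018: 28 days, exemption €56,000 → (€65,000 − €56,000) × 0.75% × 28/365 = €5.1781
Total = €267.7603

€267.76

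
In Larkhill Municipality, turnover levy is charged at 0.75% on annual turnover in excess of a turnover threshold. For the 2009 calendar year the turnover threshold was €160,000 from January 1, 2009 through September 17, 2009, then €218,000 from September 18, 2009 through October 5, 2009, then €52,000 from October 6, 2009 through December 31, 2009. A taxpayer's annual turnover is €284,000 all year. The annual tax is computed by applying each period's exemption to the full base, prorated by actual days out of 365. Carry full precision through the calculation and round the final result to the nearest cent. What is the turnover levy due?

January 1 – September 17, 2009: 260 days, exemption €160,000 → (€284,000 − €160,000) × 0.75% × 260/365 = €662.4658
September 18 – October 5, 2009: 18 days, exemption €218,000 → (€284,000 − €218,000) × 0.75% × 18/365 = €24.4110
October 6 – December 31, 2009: 87 days, exemption €52,000 → (€284,000 − €52,000) × 0.75% × 87/365 = €414.7397
Total = €1,101.6164

€1,101.62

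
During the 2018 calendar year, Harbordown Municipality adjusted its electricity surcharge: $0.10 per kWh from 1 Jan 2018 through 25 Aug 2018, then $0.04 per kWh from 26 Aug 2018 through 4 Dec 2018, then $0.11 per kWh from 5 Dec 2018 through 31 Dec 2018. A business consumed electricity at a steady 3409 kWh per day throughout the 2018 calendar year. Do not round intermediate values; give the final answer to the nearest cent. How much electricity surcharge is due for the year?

1 Jan – 25 Aug 2018: 237 days × 3409 kWh/day = 807,933 kWh at $0.10/kWh → $80,793.30
26 Aug – 4 Dec 2018: 101 days × 3409 kWh/day = 344,309 kWh at $0.04/kWh → $13,772.36
5 Dec – 31 Dec 2018: 27 days × 3409 kWh/day = 92,043 kWh at $0.11/kWh → $10,124.73

$104,690.39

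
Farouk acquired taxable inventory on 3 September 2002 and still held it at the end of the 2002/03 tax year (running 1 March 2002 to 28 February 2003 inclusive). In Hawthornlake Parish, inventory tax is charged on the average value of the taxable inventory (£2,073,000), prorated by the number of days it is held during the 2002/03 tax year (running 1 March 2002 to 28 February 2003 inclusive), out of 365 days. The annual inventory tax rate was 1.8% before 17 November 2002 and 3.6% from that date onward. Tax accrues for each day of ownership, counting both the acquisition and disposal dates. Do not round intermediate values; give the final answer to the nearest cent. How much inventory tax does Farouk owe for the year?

£28,931.13

3 September – 16 November 2002: 75 days at 1.8% → £2,073,000 × 1.8% × 75/365 = £7,667.2603
17 November 2002 – 28 February 2003: 104 days at 3.6% → £2,073,000 × 3.6% × 104/365 = £21,263.8685
Total = £28,931.1288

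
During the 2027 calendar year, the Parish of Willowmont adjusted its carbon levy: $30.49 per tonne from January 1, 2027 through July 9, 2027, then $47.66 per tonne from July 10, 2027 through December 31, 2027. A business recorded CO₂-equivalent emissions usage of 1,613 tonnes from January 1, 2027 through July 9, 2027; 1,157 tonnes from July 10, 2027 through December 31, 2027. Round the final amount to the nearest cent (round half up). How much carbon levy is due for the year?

January 1 – July 9, 2027: 1,613 tonnes at $30.49/tonne → $49180.37
July 10 – December 31, 2027: 1,157 tonnes at $47.66/tonne → $55142.62

$104322.99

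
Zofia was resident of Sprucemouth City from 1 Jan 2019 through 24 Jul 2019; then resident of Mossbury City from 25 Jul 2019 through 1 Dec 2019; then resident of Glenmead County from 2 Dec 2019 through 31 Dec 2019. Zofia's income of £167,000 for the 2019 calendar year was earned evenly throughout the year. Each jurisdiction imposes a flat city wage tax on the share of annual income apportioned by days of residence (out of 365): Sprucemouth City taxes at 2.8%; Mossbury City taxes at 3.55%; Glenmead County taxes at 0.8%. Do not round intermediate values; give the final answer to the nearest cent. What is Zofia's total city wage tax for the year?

£4,847.58

Sprucemouth City, 1 Jan – 24 Jul 2019: 205 days → £167,000 × 2.8% × 205/365 = £2,626.2466
Mossbury City, 25 Jul – 1 Dec 2019: 130 days → £167,000 × 3.55% × 130/365 = £2,111.5205
Glenmead County, 2 Dec – 31 Dec 2019: 30 days → £167,000 × 0.8% × 30/365 = £109.8082
Total = £4,847.5753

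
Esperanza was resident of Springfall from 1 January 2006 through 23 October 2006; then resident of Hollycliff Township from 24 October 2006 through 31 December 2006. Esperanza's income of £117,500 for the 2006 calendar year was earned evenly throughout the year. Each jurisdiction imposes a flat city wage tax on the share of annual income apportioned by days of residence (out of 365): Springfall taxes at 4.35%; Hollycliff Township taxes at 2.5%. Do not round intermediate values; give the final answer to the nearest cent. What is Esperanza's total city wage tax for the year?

£4,700.32

Springfall, 1 January – 23 October 2006: 296 days → £117,500 × 4.35% × 296/365 = £4,145.0137
Hollycliff Township, 24 October – 31 December 2006: 69 days → £117,500 × 2.5% × 69/365 = £555.3082
Total = £4,700.3219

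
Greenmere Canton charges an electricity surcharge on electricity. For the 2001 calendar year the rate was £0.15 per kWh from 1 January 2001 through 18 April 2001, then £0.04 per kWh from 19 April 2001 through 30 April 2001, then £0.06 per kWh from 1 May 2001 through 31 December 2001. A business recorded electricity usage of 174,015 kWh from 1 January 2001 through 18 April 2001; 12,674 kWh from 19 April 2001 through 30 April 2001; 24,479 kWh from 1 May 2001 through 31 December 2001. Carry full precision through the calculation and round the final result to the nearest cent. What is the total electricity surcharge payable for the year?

1 January – 18 April 2001: 174,015 kWh at £0.15/kWh → £26,102.25
19 April – 30 April 2001: 12,674 kWh at £0.04/kWh → £506.96
1 May – 31 December 2001: 24,479 kWh at £0.06/kWh → £1,468.74

£28,077.95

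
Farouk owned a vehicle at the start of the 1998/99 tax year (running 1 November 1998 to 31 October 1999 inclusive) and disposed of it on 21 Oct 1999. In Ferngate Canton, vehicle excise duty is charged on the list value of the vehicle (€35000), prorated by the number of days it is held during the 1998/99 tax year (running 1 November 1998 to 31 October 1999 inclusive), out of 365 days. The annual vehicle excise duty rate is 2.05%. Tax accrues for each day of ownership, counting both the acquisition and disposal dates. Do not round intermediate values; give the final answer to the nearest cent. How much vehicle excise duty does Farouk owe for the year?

Days held (1 Nov 1998 – 21 Oct 1999): 355 out of 365
Tax = €35000 × 2.05% × 355/365 = €697.8425

€697.84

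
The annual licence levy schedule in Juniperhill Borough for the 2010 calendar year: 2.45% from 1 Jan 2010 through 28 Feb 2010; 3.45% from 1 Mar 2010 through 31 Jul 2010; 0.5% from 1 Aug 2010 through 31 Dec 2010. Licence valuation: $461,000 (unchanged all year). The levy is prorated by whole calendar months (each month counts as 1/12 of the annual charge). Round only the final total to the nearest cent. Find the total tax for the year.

$9,469.71

1 Jan – 28 Feb 2010: 2 months at 2.45% → $461,000 × 2.45% × 2/12 = $1,882.4167
1 Mar – 31 Jul 2010: 5 months at 3.45% → $461,000 × 3.45% × 5/12 = $6,626.8750
1 Aug – 31 Dec 2010: 5 months at 0.5% → $461,000 × 0.5% × 5/12 = $960.4167
Total = $9,469.7083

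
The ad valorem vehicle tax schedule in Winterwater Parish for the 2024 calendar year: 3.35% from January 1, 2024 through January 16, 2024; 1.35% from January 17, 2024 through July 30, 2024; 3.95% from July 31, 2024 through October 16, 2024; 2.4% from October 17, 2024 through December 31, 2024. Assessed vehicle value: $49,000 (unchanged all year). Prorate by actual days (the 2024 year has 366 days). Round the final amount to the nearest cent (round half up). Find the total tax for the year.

$1,082.69

January 1 – January 16, 2024: 16 days at 3.35% → $49,000 × 3.35% × 16/366 = $71.7596
January 17 – July 30, 2024: 196 days at 1.35% → $49,000 × 1.35% × 196/366 = $354.2459
July 31 – October 16, 2024: 78 days at 3.95% → $49,000 × 3.95% × 78/366 = $412.4836
October 17 – December 31, 2024: 76 days at 2.4% → $49,000 × 2.4% × 76/366 = $244.1967
Total = $1,082.6858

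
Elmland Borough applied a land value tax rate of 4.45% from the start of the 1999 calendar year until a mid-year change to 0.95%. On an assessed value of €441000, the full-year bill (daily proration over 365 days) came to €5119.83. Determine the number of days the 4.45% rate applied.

Let d = days at the first rate; then 365 − d days at the second rate.
€441000 × [4.45%·d + 0.95%·(365−d)] / 365 = €5119.83
Solving gives d = 22, so the new rate took effect on 23 Jan 1999.

22 days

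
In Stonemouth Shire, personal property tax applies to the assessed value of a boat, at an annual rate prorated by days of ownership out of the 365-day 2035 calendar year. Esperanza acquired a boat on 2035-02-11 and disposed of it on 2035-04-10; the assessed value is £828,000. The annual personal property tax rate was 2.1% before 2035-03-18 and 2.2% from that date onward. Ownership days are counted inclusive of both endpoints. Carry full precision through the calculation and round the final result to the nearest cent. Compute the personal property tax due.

2035-02-11 to 2035-03-17: 35 days at 2.1% → £828,000 × 2.1% × 35/365 = £1,667.3425
2035-03-18 to 2035-04-10: 24 days at 2.2% → £828,000 × 2.2% × 24/365 = £1,197.7644
Total = £2,865.1068

£2,865.11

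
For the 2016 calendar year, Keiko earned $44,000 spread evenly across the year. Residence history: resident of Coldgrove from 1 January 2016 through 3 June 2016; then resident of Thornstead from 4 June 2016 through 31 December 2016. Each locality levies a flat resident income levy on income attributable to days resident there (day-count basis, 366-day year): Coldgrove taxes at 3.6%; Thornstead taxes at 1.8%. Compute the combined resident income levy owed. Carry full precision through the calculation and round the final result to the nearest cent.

$1,127.41

Coldgrove, 1 January – 3 June 2016: 155 days → $44,000 × 3.6% × 155/366 = $670.8197
Thornstead, 4 June – 31 December 2016: 211 days → $44,000 × 1.8% × 211/366 = $456.5902
Total = $1,127.4098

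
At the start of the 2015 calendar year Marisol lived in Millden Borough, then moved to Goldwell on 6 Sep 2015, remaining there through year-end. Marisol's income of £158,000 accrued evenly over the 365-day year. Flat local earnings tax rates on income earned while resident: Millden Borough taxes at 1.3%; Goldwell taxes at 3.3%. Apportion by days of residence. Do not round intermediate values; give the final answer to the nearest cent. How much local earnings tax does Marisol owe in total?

£3,066.93

Millden Borough, 1 Jan – 5 Sep 2015: 248 days → £158,000 × 1.3% × 248/365 = £1,395.5945
Goldwell, 6 Sep – 31 Dec 2015: 117 days → £158,000 × 3.3% × 117/365 = £1,671.3370
Total = £3,066.9315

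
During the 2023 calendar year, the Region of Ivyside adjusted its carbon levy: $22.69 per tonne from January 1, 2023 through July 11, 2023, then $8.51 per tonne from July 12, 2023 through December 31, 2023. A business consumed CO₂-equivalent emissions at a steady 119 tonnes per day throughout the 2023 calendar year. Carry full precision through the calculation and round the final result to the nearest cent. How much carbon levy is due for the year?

$693,616.49

January 1 – July 11, 2023: 192 days × 119 tonnes/day = 22,848 tonnes at $22.69/tonne → $518,421.12
July 12 – December 31, 2023: 173 days × 119 tonnes/day = 20,587 tonnes at $8.51/tonne → $175,195.37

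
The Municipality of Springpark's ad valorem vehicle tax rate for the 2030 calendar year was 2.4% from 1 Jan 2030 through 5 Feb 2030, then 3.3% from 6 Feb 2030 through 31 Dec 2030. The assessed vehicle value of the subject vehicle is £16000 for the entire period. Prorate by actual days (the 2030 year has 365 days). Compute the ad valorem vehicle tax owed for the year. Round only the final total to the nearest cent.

£513.80

1 Jan – 5 Feb 2030: 36 days at 2.4% → £16000 × 2.4% × 36/365 = £37.8740
6 Feb – 31 Dec 2030: 329 days at 3.3% → £16000 × 3.3% × 329/365 = £475.9233
Total = £513.7973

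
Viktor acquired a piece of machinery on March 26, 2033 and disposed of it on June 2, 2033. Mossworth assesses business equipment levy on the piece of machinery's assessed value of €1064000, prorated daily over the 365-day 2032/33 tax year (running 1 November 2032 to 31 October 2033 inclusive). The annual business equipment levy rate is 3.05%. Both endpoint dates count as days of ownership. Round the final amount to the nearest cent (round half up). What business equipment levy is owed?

€6134.76

Days held (March 26 – June 2, 2033): 69 out of 365
Tax = €1064000 × 3.05% × 69/365 = €6134.7616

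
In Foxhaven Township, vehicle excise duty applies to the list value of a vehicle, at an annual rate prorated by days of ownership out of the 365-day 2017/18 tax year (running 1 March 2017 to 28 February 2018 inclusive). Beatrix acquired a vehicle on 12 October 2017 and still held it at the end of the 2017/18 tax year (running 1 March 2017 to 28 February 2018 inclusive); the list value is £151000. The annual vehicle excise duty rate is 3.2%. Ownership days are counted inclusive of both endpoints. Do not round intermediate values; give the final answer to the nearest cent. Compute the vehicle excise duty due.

£1853.37

Days held (12 October 2017 – 28 February 2018): 140 out of 365
Tax = £151000 × 3.2% × 140/365 = £1853.3699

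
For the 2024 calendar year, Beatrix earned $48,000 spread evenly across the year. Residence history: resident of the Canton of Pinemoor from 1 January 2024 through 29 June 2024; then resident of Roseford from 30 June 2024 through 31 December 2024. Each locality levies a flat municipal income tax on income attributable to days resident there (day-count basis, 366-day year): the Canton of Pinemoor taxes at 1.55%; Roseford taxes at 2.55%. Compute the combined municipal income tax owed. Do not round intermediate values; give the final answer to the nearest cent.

The Canton of Pinemoor, 1 January – 29 June 2024: 181 days → $48,000 × 1.55% × 181/366 = $367.9344
Roseford, 30 June – 31 December 2024: 185 days → $48,000 × 2.55% × 185/366 = $618.6885
Total = $986.6230

$986.62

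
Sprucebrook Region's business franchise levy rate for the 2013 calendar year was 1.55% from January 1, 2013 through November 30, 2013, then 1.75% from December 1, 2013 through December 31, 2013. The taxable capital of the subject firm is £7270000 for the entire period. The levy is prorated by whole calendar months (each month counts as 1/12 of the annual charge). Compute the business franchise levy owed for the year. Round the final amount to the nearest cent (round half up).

£113896.67

January 1 – November 30, 2013: 11 months at 1.55% → £7270000 × 1.55% × 11/12 = £103294.5833
December 1 – December 31, 2013: 1 month at 1.75% → £7270000 × 1.75% × 1/12 = £10602.0833
Total = £113896.6667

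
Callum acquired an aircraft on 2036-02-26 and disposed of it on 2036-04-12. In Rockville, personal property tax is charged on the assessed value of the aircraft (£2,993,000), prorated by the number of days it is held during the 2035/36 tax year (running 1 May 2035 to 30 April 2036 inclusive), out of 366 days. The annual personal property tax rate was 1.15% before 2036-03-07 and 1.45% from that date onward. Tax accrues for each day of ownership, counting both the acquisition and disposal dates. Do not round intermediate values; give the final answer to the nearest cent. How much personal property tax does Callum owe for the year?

£5,327.70

2036-02-26 to 2036-03-06: 10 days at 1.15% → £2,993,000 × 1.15% × 10/366 = £940.4235
2036-03-07 to 2036-04-12: 37 days at 1.45% → £2,993,000 × 1.45% × 37/366 = £4,387.2801
Total = £5,327.7036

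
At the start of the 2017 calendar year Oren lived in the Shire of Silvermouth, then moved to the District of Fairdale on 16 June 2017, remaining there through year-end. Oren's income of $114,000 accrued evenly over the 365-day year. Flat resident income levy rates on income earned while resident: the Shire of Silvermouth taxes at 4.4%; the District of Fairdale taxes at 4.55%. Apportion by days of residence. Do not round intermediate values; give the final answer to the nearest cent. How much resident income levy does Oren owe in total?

$5,109.23

The Shire of Silvermouth, 1 January – 15 June 2017: 166 days → $114,000 × 4.4% × 166/365 = $2,281.2493
The District of Fairdale, 16 June – 31 December 2017: 199 days → $114,000 × 4.55% × 199/365 = $2,827.9808
Total = $5,109.2301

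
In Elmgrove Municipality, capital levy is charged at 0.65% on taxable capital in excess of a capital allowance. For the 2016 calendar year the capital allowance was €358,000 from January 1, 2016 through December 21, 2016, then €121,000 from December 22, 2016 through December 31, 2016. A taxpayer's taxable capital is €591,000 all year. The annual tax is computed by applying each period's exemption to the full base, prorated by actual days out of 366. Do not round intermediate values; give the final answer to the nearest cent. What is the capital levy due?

€1,556.59

January 1 – December 21, 2016: 356 days, exemption €358,000 → (€591,000 − €358,000) × 0.65% × 356/366 = €1,473.1202
December 22 – December 31, 2016: 10 days, exemption €121,000 → (€591,000 − €121,000) × 0.65% × 10/366 = €83.4699
Total = €1,556.5902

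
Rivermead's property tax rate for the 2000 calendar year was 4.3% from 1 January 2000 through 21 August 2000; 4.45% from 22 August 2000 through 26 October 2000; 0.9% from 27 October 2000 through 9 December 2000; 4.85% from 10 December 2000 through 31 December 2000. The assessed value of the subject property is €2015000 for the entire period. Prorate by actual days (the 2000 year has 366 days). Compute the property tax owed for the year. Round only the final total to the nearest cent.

€79620.03

1 January – 21 August 2000: 234 days at 4.3% → €2015000 × 4.3% × 234/366 = €55395.9836
22 August – 26 October 2000: 66 days at 4.45% → €2015000 × 4.45% × 66/366 = €16169.5492
27 October – 9 December 2000: 44 days at 0.9% → €2015000 × 0.9% × 44/366 = €2180.1639
10 December – 31 December 2000: 22 days at 4.85% → €2015000 × 4.85% × 22/366 = €5874.3306
Total = €79620.0273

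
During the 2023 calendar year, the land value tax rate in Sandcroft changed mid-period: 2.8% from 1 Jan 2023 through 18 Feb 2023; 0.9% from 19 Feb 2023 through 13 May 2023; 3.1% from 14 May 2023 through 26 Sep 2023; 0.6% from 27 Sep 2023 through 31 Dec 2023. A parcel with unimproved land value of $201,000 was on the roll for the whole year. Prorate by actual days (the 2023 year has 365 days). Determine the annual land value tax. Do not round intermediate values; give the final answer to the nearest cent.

1 Jan – 18 Feb 2023: 49 days at 2.8% → $201,000 × 2.8% × 49/365 = $755.5397
19 Feb – 13 May 2023: 84 days at 0.9% → $201,000 × 0.9% × 84/365 = $416.3178
14 May – 26 Sep 2023: 136 days at 3.1% → $201,000 × 3.1% × 136/365 = $2,321.6877
27 Sep – 31 Dec 2023: 96 days at 0.6% → $201,000 × 0.6% × 96/365 = $317.1945
Total = $3,810.7397

$3,810.74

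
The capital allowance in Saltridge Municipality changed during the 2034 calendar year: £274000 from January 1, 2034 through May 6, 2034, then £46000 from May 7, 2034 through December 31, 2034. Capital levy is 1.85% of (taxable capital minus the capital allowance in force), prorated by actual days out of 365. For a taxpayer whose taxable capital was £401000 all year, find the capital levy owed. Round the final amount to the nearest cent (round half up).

£5111.42

January 1 – May 6, 2034: 126 days, exemption £274000 → (£401000 − £274000) × 1.85% × 126/365 = £811.0603
May 7 – December 31, 2034: 239 days, exemption £46000 → (£401000 − £46000) × 1.85% × 239/365 = £4300.3630
Total = £5111.4233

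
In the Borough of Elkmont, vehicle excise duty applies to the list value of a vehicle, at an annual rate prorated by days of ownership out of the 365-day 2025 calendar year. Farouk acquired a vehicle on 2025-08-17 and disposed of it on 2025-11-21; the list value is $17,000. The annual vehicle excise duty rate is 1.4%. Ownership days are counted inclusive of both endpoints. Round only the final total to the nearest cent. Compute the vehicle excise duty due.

$63.25

Days held (2025-08-17 to 2025-11-21): 97 out of 365
Tax = $17,000 × 1.4% × 97/365 = $63.2493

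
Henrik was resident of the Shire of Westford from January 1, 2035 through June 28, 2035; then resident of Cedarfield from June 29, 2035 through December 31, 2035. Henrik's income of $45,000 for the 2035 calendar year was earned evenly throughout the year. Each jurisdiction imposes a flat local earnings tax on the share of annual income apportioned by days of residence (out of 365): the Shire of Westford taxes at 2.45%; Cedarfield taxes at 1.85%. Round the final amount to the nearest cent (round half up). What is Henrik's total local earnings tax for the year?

The Shire of Westford, January 1 – June 28, 2035: 179 days → $45,000 × 2.45% × 179/365 = $540.6781
Cedarfield, June 29 – December 31, 2035: 186 days → $45,000 × 1.85% × 186/365 = $424.2329
Total = $964.9110

$964.91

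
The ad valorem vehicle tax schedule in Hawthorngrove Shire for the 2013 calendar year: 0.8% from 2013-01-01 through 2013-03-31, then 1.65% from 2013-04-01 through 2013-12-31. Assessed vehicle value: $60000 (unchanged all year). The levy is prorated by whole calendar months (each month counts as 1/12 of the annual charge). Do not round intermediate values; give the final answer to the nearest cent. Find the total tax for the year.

2013-01-01 to 2013-03-31: 3 months at 0.8% → $60000 × 0.8% × 3/12 = $120.0000
2013-04-01 to 2013-12-31: 9 months at 1.65% → $60000 × 1.65% × 9/12 = $742.5000
Total = $862.5000

$862.50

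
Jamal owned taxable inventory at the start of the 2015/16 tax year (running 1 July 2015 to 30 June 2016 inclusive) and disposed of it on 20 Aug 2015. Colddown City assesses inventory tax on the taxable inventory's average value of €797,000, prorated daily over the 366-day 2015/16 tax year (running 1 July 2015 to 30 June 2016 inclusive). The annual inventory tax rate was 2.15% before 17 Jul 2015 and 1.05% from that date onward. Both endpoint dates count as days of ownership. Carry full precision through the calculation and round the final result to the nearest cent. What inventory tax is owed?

1 Jul – 16 Jul 2015: 16 days at 2.15% → €797,000 × 2.15% × 16/366 = €749.0929
17 Jul – 20 Aug 2015: 35 days at 1.05% → €797,000 × 1.05% × 35/366 = €800.2664
Total = €1,549.3593

€1,549.36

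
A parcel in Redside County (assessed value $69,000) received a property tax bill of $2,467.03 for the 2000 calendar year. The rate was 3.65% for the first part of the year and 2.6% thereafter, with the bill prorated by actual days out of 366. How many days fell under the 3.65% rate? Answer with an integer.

Let d = days at the first rate; then 366 − d days at the second rate.
$69,000 × [3.65%·d + 2.6%·(366−d)] / 366 = $2,467.03
Solving gives d = 340, so the new rate took effect on 6 Dec 2000.

340 days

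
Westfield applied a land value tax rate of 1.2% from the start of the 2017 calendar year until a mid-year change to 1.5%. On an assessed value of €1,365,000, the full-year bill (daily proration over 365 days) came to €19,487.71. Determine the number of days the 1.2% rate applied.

Let d = days at the first rate; then 365 − d days at the second rate.
€1,365,000 × [1.2%·d + 1.5%·(365−d)] / 365 = €19,487.71
Solving gives d = 88, so the new rate took effect on March 30, 2017.

88 days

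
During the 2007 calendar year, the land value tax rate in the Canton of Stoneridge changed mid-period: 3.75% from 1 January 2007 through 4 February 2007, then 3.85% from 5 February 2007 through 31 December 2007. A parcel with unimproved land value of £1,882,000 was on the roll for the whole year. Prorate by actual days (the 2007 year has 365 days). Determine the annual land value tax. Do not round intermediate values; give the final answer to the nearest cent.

1 January – 4 February 2007: 35 days at 3.75% → £1,882,000 × 3.75% × 35/365 = £6,767.4658
5 February – 31 December 2007: 330 days at 3.85% → £1,882,000 × 3.85% × 330/365 = £65,509.0685
Total = £72,276.5342

£72,276.53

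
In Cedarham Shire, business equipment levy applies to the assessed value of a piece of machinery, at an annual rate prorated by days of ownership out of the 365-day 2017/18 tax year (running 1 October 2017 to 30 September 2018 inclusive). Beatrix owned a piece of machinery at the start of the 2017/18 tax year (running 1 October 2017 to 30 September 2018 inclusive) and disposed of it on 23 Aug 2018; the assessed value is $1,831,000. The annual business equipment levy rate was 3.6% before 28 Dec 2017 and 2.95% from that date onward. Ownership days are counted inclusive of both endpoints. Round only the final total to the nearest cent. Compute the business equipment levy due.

1 Oct – 27 Dec 2017: 88 days at 3.6% → $1,831,000 × 3.6% × 88/365 = $15,892.0767
28 Dec 2017 – 23 Aug 2018: 239 days at 2.95% → $1,831,000 × 2.95% × 239/365 = $35,368.3986
Total = $51,260.4753

$51,260.48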